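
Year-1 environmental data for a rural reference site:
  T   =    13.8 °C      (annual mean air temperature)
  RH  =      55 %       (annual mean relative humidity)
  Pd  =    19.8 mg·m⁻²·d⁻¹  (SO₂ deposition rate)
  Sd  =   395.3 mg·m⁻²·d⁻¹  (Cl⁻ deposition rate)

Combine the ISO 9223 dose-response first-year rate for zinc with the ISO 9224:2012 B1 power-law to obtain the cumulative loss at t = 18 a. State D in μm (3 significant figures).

zinc: f(T) = -0.071·(T−10) [T>10 °C] = -0.2698
  sulphur-dioxide contribution → 0.46 μm/a
  chloride contribution → 2.653 μm/a
  total first-year rate 3.113 μm/a
Power-law: D(18) = r_corr · 18^0.813
  D(18) = 3.113 × 18^0.813 = 3.113 × 10.48 = 32.64 μm

D(18) = 32.6 μm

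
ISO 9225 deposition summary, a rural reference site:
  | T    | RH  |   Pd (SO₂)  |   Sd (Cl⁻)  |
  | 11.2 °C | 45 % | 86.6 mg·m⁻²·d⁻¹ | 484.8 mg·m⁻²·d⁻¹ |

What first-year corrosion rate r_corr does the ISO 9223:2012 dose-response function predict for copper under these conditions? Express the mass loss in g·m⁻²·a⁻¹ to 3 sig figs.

copper: temperature factor f = -0.080·(1.2) = -0.0960
  sulphur-dioxide contribution → 0.2185 μm/a
  chloride contribution → 0.4761 μm/a
  ⇒ r_corr(copper) = 0.6946 μm/a
Convert to mass loss: 0.6946 μm/a × 8.96 g/cm³ = 6.224 g·m⁻²·a⁻¹

r_corr = 6.22 g·m⁻²·a⁻¹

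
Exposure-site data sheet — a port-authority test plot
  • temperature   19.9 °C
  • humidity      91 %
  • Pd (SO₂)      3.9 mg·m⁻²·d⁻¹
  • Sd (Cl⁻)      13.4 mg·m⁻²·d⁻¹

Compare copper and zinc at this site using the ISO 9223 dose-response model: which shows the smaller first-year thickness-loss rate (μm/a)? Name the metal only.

zinc

copper: f(T) = -0.080·(T−10) [T>10 °C] = -0.7920
  Pd branch = 0.0053·Pd^0.26·e^(0.059·RH+f) = 0.734 μm/a
  Sd branch = 0.01025·Sd^0.27·e^(0.036·RH+0.049·T) = 1.45 μm/a
  sum: 0.734 + 1.45 → r_corr = 2.184 μm/a
zinc: T>10 °C ⇒ hinge -0.071·(19.9−10) = -0.7029
  SO₂ term: 0.0129·3.9^0.44·exp(0.046·91-0.7029) = 0.7645
  Cl⁻ term: 0.0175·13.4^0.57·exp(0.008·91+0.085·19.9) = 0.8635
  sum: 0.7645 + 0.8635 → r_corr = 1.628 μm/a
Ordering by μm/a: copper (2.18) > zinc (1.63)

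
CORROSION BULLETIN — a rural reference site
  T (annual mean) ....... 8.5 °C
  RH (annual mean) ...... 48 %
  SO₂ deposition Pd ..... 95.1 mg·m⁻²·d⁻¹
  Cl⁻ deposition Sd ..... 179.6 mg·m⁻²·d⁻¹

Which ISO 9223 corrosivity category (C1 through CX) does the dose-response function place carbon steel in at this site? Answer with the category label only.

carbon steel: f(T) = +0.150·(T−10) [T≤10 °C] = -0.2250
  Pd branch = 1.77·Pd^0.52·e^(0.02·RH+f) = 39.43 μm/a
  Cl⁻ term: 0.102·179.6^0.62·exp(0.033·48+0.04·8.5) = 17.45
  r_corr = 39.43 + 17.45 = 56.88 μm/a
ISO 9223 Table 2 (carbon steel): 50 < 56.9 ≤ 80 μm/a ⇒ C4

C4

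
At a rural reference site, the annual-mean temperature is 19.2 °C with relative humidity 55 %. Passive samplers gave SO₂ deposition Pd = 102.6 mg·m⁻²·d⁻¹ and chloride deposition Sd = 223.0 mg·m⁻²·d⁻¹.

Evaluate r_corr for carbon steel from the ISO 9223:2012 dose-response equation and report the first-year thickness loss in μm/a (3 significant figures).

carbon steel: f(T) = -0.054·(T−10) [T>10 °C] = -0.4968
  Pd branch = 1.77·Pd^0.52·e^(0.02·RH+f) = 35.95 μm/a
  Cl⁻ term: 0.102·223.0^0.62·exp(0.033·55+0.04·19.2) = 38.58
  sum: 35.95 + 38.58 → r_corr = 74.53 μm/a

r_corr = 74.5 μm/a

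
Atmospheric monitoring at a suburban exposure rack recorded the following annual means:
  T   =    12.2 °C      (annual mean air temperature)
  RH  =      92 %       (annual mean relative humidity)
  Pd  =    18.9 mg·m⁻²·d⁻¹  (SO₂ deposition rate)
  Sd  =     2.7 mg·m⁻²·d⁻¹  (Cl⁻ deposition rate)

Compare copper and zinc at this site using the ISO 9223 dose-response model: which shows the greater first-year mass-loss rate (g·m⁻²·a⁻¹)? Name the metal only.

copper

copper: T>10 °C ⇒ hinge -0.080·(12.2−10) = -0.1760
  sulphur-dioxide contribution → 2.173 μm/a
  chloride contribution → 0.6686 μm/a
  ⇒ r_corr(copper) = 2.842 μm/a
  mass loss = 2.842 μm/a × 8.96 g/cm³ = 25.46 g·m⁻²·a⁻¹
zinc: T>10 °C ⇒ hinge -0.071·(12.2−10) = -0.1562
  sulphur-dioxide contribution → 2.769 μm/a
  chloride contribution → 0.1815 μm/a
  ⇒ r_corr(zinc) = 2.951 μm/a
  mass loss = 2.951 μm/a × 7.14 g/cm³ = 21.07 g·m⁻²·a⁻¹
Ordering by g·m⁻²·a⁻¹: copper (25.5) > zinc (21.1)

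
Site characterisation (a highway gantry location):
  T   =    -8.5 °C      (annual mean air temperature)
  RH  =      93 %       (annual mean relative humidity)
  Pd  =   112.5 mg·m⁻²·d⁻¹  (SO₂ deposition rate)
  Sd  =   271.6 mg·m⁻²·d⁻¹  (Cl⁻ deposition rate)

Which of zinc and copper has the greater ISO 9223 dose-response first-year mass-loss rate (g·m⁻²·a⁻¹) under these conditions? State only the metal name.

zinc: T≤10 °C ⇒ hinge +0.038·(-8.5−10) = -0.7030
  Pd branch = 0.0129·Pd^0.44·e^(0.046·RH+f) = 3.679 μm/a
  Cl⁻ term: 0.0175·271.6^0.57·exp(0.008·93+0.085·-8.5) = 0.4362
  sum: 3.679 + 0.4362 → r_corr = 4.115 μm/a
  mass loss = 4.115 μm/a × 7.14 g/cm³ = 29.38 g·m⁻²·a⁻¹
copper: T≤10 °C ⇒ hinge +0.126·(-8.5−10) = -2.3310
  Pd branch = 0.0053·Pd^0.26·e^(0.059·RH+f) = 0.4248 μm/a
  Cl⁻ term: 0.01025·271.6^0.27·exp(0.036·93+0.049·-8.5) = 0.873
  r_corr = 0.4248 + 0.873 = 1.298 μm/a
  mass loss = 1.298 μm/a × 8.96 g/cm³ = 11.63 g·m⁻²·a⁻¹
Ordering by g·m⁻²·a⁻¹: zinc (29.4) > copper (11.6)

zinc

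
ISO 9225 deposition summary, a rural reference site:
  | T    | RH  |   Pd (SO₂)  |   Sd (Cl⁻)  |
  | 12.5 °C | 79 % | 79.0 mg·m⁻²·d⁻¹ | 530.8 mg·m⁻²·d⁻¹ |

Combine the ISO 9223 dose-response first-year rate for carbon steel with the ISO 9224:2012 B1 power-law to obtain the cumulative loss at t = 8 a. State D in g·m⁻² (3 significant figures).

D(8) = 4.29e+03 g·m⁻²

carbon steel: T>10 °C ⇒ hinge -0.054·(12.5−10) = -0.1350
  sulphur-dioxide contribution → 72.83 μm/a
  chloride contribution → 111.5 μm/a
  ⇒ r_corr(carbon steel) = 184.4 μm/a
Long-term exponent b (ISO 9224 Table 2, B1) = 0.523
  D(8) = 184.4 × 8^0.523 = 184.4 × 2.967 = 547 μm
  Mass loss = 547 μm × 7.85 g/cm³ = 4294 g·m⁻²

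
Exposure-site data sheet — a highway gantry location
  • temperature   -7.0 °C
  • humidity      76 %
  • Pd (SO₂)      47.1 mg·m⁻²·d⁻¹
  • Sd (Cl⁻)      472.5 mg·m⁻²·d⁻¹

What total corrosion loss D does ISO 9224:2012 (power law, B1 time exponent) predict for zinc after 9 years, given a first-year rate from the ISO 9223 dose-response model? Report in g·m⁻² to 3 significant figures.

D(9) = 77.0 g·m⁻²

zinc: f(T) = +0.038·(T−10) [T≤10 °C] = -0.6460
  Pd branch = 0.0129·Pd^0.44·e^(0.046·RH+f) = 1.215 μm/a
  Sd branch = 0.0175·Sd^0.57·e^(0.008·RH+0.085·T) = 0.5931 μm/a
  r_corr = 1.215 + 0.5931 = 1.808 μm/a
Power-law: D(9) = r_corr · 9^0.813
  D(9) = 1.808 × 9^0.813 = 1.808 × 5.968 = 10.79 μm
  Mass loss = 10.79 μm × 7.14 g/cm³ = 77.02 g·m⁻²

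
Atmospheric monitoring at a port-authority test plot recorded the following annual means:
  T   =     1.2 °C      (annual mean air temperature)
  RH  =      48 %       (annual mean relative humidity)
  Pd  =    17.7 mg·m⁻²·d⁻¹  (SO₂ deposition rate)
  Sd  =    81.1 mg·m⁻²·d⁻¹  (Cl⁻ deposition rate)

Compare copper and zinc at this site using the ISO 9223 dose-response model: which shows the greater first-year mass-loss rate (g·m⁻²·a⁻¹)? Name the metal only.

zinc

copper: f(T) = +0.126·(T−10) [T≤10 °C] = -1.1088
  sulphur-dioxide contribution → 0.06268 μm/a
  chloride contribution → 0.2005 μm/a
  total first-year rate 0.2632 μm/a
  mass loss = 0.2632 μm/a × 8.96 g/cm³ = 2.358 g·m⁻²·a⁻¹
zinc: temperature factor f = +0.038·(-8.8) = -0.3344
  sulphur-dioxide contribution → 0.2974 μm/a
  chloride contribution → 0.3485 μm/a
  total first-year rate 0.646 μm/a
  mass loss = 0.646 μm/a × 7.14 g/cm³ = 4.612 g·m⁻²·a⁻¹
Ordering by g·m⁻²·a⁻¹: zinc (4.61) > copper (2.36)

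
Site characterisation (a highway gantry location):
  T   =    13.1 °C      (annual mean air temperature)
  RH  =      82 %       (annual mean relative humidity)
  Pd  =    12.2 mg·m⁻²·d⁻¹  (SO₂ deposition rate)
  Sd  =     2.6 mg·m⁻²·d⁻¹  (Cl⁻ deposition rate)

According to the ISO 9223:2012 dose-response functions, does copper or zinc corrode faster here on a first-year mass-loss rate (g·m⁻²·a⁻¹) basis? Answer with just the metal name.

copper: temperature factor f = -0.080·(3.1) = -0.2480
  Pd branch = 0.0053·Pd^0.26·e^(0.059·RH+f) = 1 μm/a
  Cl⁻ term: 0.01025·2.6^0.27·exp(0.036·82+0.049·13.1) = 0.4826
  r_corr = 1 + 0.4826 = 1.483 μm/a
  mass loss = 1.483 μm/a × 8.96 g/cm³ = 13.29 g·m⁻²·a⁻¹
zinc: temperature factor f = -0.071·(3.1) = -0.2201
  Pd branch = 0.0129·Pd^0.44·e^(0.046·RH+f) = 1.353 μm/a
  Cl⁻ term: 0.0175·2.6^0.57·exp(0.008·82+0.085·13.1) = 0.177
  r_corr = 1.353 + 0.177 = 1.53 μm/a
  mass loss = 1.53 μm/a × 7.14 g/cm³ = 10.92 g·m⁻²·a⁻¹
Ordering by g·m⁻²·a⁻¹: copper (13.3) > zinc (10.9)

copper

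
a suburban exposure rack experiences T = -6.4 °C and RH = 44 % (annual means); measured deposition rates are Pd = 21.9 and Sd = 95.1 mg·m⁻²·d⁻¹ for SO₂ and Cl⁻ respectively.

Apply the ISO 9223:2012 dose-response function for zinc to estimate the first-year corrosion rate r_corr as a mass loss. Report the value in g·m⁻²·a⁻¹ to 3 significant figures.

r_corr = 2.84 g·m⁻²·a⁻¹

zinc: temperature factor f = +0.038·(-16.4) = -0.6232
  sulphur-dioxide contribution → 0.2036 μm/a
  chloride contribution → 0.1937 μm/a
  total first-year rate 0.3973 μm/a
Convert to mass loss: 0.3973 μm/a × 7.14 g/cm³ = 2.837 g·m⁻²·a⁻¹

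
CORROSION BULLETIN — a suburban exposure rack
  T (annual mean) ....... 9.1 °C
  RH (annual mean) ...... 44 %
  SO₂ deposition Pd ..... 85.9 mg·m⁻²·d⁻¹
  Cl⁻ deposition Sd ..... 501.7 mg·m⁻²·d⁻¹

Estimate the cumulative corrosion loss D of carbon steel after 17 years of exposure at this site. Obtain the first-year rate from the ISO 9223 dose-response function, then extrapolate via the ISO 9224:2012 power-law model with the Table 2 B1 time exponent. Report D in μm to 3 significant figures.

carbon steel: f(T) = +0.150·(T−10) [T≤10 °C] = -0.1350
  Pd branch = 1.77·Pd^0.52·e^(0.02·RH+f) = 37.77 μm/a
  Cl⁻ term: 0.102·501.7^0.62·exp(0.033·44+0.04·9.1) = 29.62
  r_corr = 37.77 + 29.62 = 67.39 μm/a
ISO 9224: D(t) = r_corr · t^b with b = 0.523 (carbon steel, B1)
  D(17) = 67.39 × 17^0.523 = 67.39 × 4.401 = 296.6 μm

D(17) = 297 μm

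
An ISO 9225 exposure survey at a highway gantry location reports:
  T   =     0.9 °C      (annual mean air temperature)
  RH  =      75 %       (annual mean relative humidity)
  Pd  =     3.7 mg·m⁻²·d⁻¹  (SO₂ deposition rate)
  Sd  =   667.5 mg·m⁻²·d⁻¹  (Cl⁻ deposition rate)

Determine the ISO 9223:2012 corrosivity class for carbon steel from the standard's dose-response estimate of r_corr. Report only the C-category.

carbon steel: f(T) = +0.150·(T−10) [T≤10 °C] = -1.3650
  Pd branch = 1.77·Pd^0.52·e^(0.02·RH+f) = 4 μm/a
  Sd branch = 0.102·Sd^0.62·e^(0.033·RH+0.04·T) = 70.84 μm/a
  r_corr = 4 + 70.84 = 74.84 μm/a
74.8 μm/a falls in (50, 80] for carbon steel → category C4

C4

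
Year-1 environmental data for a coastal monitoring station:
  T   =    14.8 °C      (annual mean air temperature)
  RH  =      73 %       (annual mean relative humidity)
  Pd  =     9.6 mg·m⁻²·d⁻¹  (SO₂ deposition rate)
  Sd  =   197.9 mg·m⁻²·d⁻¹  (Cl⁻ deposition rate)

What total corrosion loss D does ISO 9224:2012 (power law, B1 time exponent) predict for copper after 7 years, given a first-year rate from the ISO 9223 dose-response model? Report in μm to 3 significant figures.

copper: f(T) = -0.080·(T−10) [T>10 °C] = -0.3840
  Pd branch = 0.0053·Pd^0.26·e^(0.059·RH+f) = 0.4824 μm/a
  Sd branch = 0.01025·Sd^0.27·e^(0.036·RH+0.049·T) = 1.222 μm/a
  r_corr = 0.4824 + 1.222 = 1.704 μm/a
ISO 9224: D(t) = r_corr · t^b with b = 0.667 (copper, B1)
  D(7) = 1.704 × 7^0.667 = 1.704 × 3.662 = 6.241 μm

D(7) = 6.24 μm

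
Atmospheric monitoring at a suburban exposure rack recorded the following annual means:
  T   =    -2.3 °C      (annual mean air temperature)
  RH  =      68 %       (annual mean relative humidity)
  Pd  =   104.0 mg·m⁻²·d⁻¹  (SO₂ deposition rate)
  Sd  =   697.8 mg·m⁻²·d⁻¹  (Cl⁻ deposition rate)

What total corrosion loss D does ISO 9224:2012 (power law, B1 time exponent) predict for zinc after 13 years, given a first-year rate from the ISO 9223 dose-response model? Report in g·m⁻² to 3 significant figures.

D(13) = 141 g·m⁻²

zinc: temperature factor f = +0.038·(-12.3) = -0.4674
  sulphur-dioxide contribution → 1.424 μm/a
  chloride contribution → 1.036 μm/a
  ⇒ r_corr(zinc) = 2.46 μm/a
ISO 9224: D(t) = r_corr · t^b with b = 0.813 (zinc, B1)
  D(13) = 2.46 × 13^0.813 = 2.46 × 8.047 = 19.8 μm
  Mass loss = 19.8 μm × 7.14 g/cm³ = 141.3 g·m⁻²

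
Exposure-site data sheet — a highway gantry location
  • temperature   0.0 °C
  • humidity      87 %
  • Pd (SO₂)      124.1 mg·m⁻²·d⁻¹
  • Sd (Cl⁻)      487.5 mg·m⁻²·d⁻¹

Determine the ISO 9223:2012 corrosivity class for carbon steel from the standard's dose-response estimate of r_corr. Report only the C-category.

carbon steel: temperature factor f = +0.150·(-10.0) = -1.5000
  SO₂ term: 1.77·124.1^0.52·exp(0.02·87-1.5000) = 27.6
  Sd branch = 0.102·Sd^0.62·e^(0.033·RH+0.04·T) = 83.56 μm/a
  sum: 27.6 + 83.56 → r_corr = 111.2 μm/a
111 μm/a falls in (80, 200] for carbon steel → category C5

C5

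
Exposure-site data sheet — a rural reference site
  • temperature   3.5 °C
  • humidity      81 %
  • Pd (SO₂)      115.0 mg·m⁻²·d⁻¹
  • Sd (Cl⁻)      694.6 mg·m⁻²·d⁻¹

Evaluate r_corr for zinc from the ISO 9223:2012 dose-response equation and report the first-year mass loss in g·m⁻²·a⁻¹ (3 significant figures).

zinc: T≤10 °C ⇒ hinge +0.038·(3.5−10) = -0.2470
  Pd branch = 0.0129·Pd^0.44·e^(0.046·RH+f) = 3.374 μm/a
  Sd branch = 0.0175·Sd^0.57·e^(0.008·RH+0.085·T) = 1.877 μm/a
  sum: 3.374 + 1.877 → r_corr = 5.251 μm/a
Convert to mass loss: 5.251 μm/a × 7.14 g/cm³ = 37.5 g·m⁻²·a⁻¹

r_corr = 37.5 g·m⁻²·a⁻¹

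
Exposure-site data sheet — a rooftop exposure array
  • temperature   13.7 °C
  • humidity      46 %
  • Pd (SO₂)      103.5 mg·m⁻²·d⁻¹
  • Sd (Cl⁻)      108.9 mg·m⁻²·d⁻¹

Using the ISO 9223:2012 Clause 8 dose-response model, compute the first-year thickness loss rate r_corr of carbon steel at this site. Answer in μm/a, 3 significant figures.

r_corr = 55.4 μm/a

carbon steel: f(T) = -0.054·(T−10) [T>10 °C] = -0.1998
  Pd branch = 1.77·Pd^0.52·e^(0.02·RH+f) = 40.6 μm/a
  Sd branch = 0.102·Sd^0.62·e^(0.033·RH+0.04·T) = 14.75 μm/a
  sum: 40.6 + 14.75 → r_corr = 55.35 μm/a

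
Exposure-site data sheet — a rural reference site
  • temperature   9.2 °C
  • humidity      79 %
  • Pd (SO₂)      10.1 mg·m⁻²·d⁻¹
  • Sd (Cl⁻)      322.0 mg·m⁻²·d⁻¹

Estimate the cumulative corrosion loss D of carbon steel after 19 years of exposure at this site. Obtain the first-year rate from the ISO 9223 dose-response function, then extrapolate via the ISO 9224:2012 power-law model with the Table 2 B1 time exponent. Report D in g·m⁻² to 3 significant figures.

D(19) = 3.55e+03 g·m⁻²

carbon steel: T≤10 °C ⇒ hinge +0.150·(9.2−10) = -0.1200
  Pd branch = 1.77·Pd^0.52·e^(0.02·RH+f) = 25.37 μm/a
  Cl⁻ term: 0.102·322.0^0.62·exp(0.033·79+0.04·9.2) = 71.7
  r_corr = 25.37 + 71.7 = 97.06 μm/a
ISO 9224: D(t) = r_corr · t^b with b = 0.523 (carbon steel, B1)
  D(19) = 97.06 × 19^0.523 = 97.06 × 4.664 = 452.7 μm
  Mass loss = 452.7 μm × 7.85 g/cm³ = 3554 g·m⁻²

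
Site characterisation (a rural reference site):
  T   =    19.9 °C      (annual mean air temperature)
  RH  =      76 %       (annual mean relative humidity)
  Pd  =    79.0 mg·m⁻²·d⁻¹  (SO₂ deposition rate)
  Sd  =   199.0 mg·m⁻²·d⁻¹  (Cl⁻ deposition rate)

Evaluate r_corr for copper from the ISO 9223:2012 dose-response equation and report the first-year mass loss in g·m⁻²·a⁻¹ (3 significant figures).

copper: temperature factor f = -0.080·(9.9) = -0.7920
  SO₂ term: 0.0053·79.0^0.26·exp(0.059·76-0.7920) = 0.6623
  Sd branch = 0.01025·Sd^0.27·e^(0.036·RH+0.049·T) = 1.75 μm/a
  sum: 0.6623 + 1.75 → r_corr = 2.413 μm/a
Convert to mass loss: 2.413 μm/a × 8.96 g/cm³ = 21.62 g·m⁻²·a⁻¹

r_corr = 21.6 g·m⁻²·a⁻¹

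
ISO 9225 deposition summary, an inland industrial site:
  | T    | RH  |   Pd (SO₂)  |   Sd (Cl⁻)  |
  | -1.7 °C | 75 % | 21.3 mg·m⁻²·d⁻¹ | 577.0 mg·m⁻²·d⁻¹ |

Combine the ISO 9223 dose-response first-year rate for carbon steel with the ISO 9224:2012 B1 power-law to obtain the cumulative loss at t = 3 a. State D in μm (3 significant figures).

carbon steel: temperature factor f = +0.150·(-11.7) = -1.7550
  Pd branch = 1.77·Pd^0.52·e^(0.02·RH+f) = 6.73 μm/a
  Cl⁻ term: 0.102·577.0^0.62·exp(0.033·75+0.04·-1.7) = 58.33
  sum: 6.73 + 58.33 → r_corr = 65.06 μm/a
Long-term exponent b (ISO 9224 Table 2, B1) = 0.523
  D(3) = 65.06 × 3^0.523 = 65.06 × 1.776 = 115.6 μm

D(3) = 116 μm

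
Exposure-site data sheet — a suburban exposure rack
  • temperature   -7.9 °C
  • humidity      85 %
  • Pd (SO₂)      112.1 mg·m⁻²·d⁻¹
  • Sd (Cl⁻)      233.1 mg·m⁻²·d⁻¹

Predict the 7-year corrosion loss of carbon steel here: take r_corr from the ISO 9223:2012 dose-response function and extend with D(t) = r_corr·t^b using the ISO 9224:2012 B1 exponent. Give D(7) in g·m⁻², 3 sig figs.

carbon steel: temperature factor f = +0.150·(-17.9) = -2.6850
  sulphur-dioxide contribution → 7.691 μm/a
  chloride contribution → 36.09 μm/a
  ⇒ r_corr(carbon steel) = 43.79 μm/a
Power-law: D(7) = r_corr · 7^0.523
  D(7) = 43.79 × 7^0.523 = 43.79 × 2.767 = 121.1 μm
  Mass loss = 121.1 μm × 7.85 g/cm³ = 951 g·m⁻²

D(7) = 951 g·m⁻²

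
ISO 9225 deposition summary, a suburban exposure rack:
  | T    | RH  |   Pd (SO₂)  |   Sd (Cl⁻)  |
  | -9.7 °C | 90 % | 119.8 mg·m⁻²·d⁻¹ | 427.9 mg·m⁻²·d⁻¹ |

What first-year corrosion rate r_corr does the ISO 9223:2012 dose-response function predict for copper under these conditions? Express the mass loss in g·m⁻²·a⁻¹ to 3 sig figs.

r_corr = 10.3 g·m⁻²·a⁻¹

copper: f(T) = +0.126·(T−10) [T≤10 °C] = -2.4822
  Pd branch = 0.0053·Pd^0.26·e^(0.059·RH+f) = 0.311 μm/a
  Cl⁻ term: 0.01025·427.9^0.27·exp(0.036·90+0.049·-9.7) = 0.8354
  r_corr = 0.311 + 0.8354 = 1.146 μm/a
Convert to mass loss: 1.146 μm/a × 8.96 g/cm³ = 10.27 g·m⁻²·a⁻¹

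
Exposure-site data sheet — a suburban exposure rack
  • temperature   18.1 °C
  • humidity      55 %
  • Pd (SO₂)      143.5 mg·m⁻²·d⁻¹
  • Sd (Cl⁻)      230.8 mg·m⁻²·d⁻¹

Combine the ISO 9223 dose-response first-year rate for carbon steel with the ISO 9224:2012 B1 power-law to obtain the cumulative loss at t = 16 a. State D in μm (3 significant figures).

D(16) = 354 μm

carbon steel: temperature factor f = -0.054·(8.1) = -0.4374
  SO₂ term: 1.77·143.5^0.52·exp(0.02·55-0.4374) = 45.43
  Sd branch = 0.102·Sd^0.62·e^(0.033·RH+0.04·T) = 37.71 μm/a
  r_corr = 45.43 + 37.71 = 83.14 μm/a
ISO 9224: D(t) = r_corr · t^b with b = 0.523 (carbon steel, B1)
  D(16) = 83.14 × 16^0.523 = 83.14 × 4.263 = 354.4 μm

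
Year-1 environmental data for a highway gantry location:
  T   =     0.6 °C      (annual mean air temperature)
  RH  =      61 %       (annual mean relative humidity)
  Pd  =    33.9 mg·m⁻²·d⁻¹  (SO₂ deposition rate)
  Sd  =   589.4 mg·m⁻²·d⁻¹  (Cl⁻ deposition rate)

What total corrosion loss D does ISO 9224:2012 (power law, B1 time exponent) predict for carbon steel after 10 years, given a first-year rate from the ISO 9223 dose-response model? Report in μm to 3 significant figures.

carbon steel: T≤10 °C ⇒ hinge +0.150·(0.6−10) = -1.4100
  sulphur-dioxide contribution → 9.145 μm/a
  chloride contribution → 40.82 μm/a
  total first-year rate 49.97 μm/a
Power-law: D(10) = r_corr · 10^0.523
  D(10) = 49.97 × 10^0.523 = 49.97 × 3.334 = 166.6 μm

D(10) = 167 μm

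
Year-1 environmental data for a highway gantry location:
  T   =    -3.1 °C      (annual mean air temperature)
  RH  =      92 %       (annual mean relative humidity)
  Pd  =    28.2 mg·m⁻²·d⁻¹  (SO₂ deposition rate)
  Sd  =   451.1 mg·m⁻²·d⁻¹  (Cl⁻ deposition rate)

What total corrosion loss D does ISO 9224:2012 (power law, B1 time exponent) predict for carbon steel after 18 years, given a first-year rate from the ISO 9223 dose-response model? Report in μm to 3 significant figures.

D(18) = 416 μm

carbon steel: temperature factor f = +0.150·(-13.1) = -1.9650
  SO₂ term: 1.77·28.2^0.52·exp(0.02·92-1.9650) = 8.868
  Sd branch = 0.102·Sd^0.62·e^(0.033·RH+0.04·T) = 82.97 μm/a
  sum: 8.868 + 82.97 → r_corr = 91.84 μm/a
Power-law: D(18) = r_corr · 18^0.523
  D(18) = 91.84 × 18^0.523 = 91.84 × 4.534 = 416.4 μm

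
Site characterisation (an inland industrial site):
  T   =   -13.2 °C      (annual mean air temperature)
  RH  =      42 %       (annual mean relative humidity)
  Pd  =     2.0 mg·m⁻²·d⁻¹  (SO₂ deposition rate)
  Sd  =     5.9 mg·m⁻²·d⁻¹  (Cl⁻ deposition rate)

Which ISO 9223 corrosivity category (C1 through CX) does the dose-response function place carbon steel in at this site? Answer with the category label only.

carbon steel: f(T) = +0.150·(T−10) [T≤10 °C] = -3.4800
  SO₂ term: 1.77·2.0^0.52·exp(0.02·42-3.4800) = 0.1811
  Sd branch = 0.102·Sd^0.62·e^(0.033·RH+0.04·T) = 0.723 μm/a
  sum: 0.1811 + 0.723 → r_corr = 0.9041 μm/a
ISO 9223 Table 2 (carbon steel): 0 < 0.904 ≤ 1.3 μm/a ⇒ C1

C1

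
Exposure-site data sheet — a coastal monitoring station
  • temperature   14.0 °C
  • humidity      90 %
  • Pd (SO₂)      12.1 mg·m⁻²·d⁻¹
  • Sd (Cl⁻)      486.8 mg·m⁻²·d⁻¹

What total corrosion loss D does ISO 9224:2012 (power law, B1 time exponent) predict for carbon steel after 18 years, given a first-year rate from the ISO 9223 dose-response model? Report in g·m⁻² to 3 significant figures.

carbon steel: temperature factor f = -0.054·(4.0) = -0.2160
  sulphur-dioxide contribution → 31.55 μm/a
  chloride contribution → 161.4 μm/a
  ⇒ r_corr(carbon steel) = 192.9 μm/a
Power-law: D(18) = r_corr · 18^0.523
  D(18) = 192.9 × 18^0.523 = 192.9 × 4.534 = 874.7 μm
  Mass loss = 874.7 μm × 7.85 g/cm³ = 6867 g·m⁻²

D(18) = 6.87e+03 g·m⁻²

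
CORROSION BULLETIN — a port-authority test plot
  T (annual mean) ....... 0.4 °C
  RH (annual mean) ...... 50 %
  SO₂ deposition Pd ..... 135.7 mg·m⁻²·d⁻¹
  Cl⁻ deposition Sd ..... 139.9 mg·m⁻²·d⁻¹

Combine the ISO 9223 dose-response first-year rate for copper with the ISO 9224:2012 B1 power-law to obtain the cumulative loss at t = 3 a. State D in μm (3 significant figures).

D(3) = 0.725 μm

copper: T≤10 °C ⇒ hinge +0.126·(0.4−10) = -1.2096
  sulphur-dioxide contribution → 0.1083 μm/a
  chloride contribution → 0.2401 μm/a
  ⇒ r_corr(copper) = 0.3484 μm/a
ISO 9224: D(t) = r_corr · t^b with b = 0.667 (copper, B1)
  D(3) = 0.3484 × 3^0.667 = 0.3484 × 2.081 = 0.7249 μm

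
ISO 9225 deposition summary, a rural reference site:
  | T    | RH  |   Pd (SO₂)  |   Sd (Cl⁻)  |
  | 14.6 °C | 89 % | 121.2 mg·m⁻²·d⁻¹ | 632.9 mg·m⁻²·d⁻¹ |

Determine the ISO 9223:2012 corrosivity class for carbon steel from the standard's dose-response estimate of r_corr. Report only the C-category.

CX

carbon steel: temperature factor f = -0.054·(4.6) = -0.2484
  sulphur-dioxide contribution → 99.21 μm/a
  chloride contribution → 188.2 μm/a
  total first-year rate 287.4 μm/a
ISO 9223 Table 2 (carbon steel): 200 < 287 ≤ 700 μm/a ⇒ CX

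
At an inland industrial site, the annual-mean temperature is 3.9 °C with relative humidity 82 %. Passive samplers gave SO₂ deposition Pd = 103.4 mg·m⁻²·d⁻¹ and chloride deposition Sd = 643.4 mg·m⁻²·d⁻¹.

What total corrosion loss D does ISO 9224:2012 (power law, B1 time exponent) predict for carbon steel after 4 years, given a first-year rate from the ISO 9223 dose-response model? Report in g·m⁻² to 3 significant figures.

D(4) = 2.26e+03 g·m⁻²

carbon steel: temperature factor f = +0.150·(-6.1) = -0.9150
  sulphur-dioxide contribution → 40.77 μm/a
  chloride contribution → 98.36 μm/a
  ⇒ r_corr(carbon steel) = 139.1 μm/a
Power-law: D(4) = r_corr · 4^0.523
  D(4) = 139.1 × 4^0.523 = 139.1 × 2.065 = 287.3 μm
  Mass loss = 287.3 μm × 7.85 g/cm³ = 2255 g·m⁻²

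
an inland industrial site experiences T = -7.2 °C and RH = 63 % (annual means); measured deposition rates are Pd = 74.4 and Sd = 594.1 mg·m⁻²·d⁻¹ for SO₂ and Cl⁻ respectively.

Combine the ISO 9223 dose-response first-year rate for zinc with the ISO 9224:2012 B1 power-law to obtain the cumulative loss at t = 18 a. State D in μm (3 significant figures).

zinc: T≤10 °C ⇒ hinge +0.038·(-7.2−10) = -0.6536
  sulphur-dioxide contribution → 0.8106 μm/a
  chloride contribution → 0.5987 μm/a
  ⇒ r_corr(zinc) = 1.409 μm/a
Long-term exponent b (ISO 9224 Table 2, B1) = 0.813
  D(18) = 1.409 × 18^0.813 = 1.409 × 10.48 = 14.78 μm

D(18) = 14.8 μm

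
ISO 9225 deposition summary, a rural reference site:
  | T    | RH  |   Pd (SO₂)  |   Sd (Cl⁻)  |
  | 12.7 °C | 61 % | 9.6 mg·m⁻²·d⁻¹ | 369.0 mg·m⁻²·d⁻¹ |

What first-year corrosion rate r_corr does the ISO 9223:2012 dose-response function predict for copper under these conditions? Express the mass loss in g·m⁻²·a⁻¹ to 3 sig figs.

r_corr = 10.1 g·m⁻²·a⁻¹

copper: T>10 °C ⇒ hinge -0.080·(12.7−10) = -0.2160
  sulphur-dioxide contribution → 0.2811 μm/a
  chloride contribution → 0.8468 μm/a
  total first-year rate 1.128 μm/a
Convert to mass loss: 1.128 μm/a × 8.96 g/cm³ = 10.11 g·m⁻²·a⁻¹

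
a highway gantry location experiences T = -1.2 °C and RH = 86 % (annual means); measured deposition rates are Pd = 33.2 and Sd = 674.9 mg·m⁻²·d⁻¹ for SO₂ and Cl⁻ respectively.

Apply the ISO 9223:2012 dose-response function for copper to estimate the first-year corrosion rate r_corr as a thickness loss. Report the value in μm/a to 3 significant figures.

r_corr = 1.75 μm/a

copper: temperature factor f = +0.126·(-11.2) = -1.4112
  sulphur-dioxide contribution → 0.5135 μm/a
  chloride contribution → 1.241 μm/a
  ⇒ r_corr(copper) = 1.754 μm/a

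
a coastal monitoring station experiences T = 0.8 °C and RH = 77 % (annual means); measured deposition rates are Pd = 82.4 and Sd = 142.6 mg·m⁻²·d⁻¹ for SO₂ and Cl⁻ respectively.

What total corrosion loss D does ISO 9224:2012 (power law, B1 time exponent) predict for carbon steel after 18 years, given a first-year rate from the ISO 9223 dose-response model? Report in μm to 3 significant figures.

D(18) = 225 μm

carbon steel: temperature factor f = +0.150·(-9.2) = -1.3800
  SO₂ term: 1.77·82.4^0.52·exp(0.02·77-1.3800) = 20.59
  Sd branch = 0.102·Sd^0.62·e^(0.033·RH+0.04·T) = 28.95 μm/a
  sum: 20.59 + 28.95 → r_corr = 49.54 μm/a
ISO 9224: D(t) = r_corr · t^b with b = 0.523 (carbon steel, B1)
  D(18) = 49.54 × 18^0.523 = 49.54 × 4.534 = 224.6 μm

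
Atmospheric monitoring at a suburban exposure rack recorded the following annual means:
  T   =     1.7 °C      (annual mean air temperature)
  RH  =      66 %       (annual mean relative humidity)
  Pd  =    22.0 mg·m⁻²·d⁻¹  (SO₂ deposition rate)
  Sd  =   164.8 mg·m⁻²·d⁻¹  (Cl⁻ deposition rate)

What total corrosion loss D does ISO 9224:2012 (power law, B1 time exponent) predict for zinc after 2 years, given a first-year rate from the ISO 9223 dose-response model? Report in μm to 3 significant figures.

D(2) = 2.45 μm

zinc: T≤10 °C ⇒ hinge +0.038·(1.7−10) = -0.3154
  sulphur-dioxide contribution → 0.7635 μm/a
  chloride contribution → 0.6292 μm/a
  total first-year rate 1.393 μm/a
Power-law: D(2) = r_corr · 2^0.813
  D(2) = 1.393 × 2^0.813 = 1.393 × 1.757 = 2.447 μm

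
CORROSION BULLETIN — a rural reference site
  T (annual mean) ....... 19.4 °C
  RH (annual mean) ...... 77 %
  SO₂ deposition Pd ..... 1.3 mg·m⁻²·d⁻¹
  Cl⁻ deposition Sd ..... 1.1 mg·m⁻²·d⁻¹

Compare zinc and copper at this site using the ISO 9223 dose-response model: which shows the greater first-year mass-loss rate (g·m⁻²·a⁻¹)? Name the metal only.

zinc: f(T) = -0.071·(T−10) [T>10 °C] = -0.6674
  SO₂ term: 0.0129·1.3^0.44·exp(0.046·77-0.6674) = 0.2565
  Sd branch = 0.0175·Sd^0.57·e^(0.008·RH+0.085·T) = 0.178 μm/a
  r_corr = 0.2565 + 0.178 = 0.4345 μm/a
  mass loss = 0.4345 μm/a × 7.14 g/cm³ = 3.102 g·m⁻²·a⁻¹
copper: temperature factor f = -0.080·(9.4) = -0.7520
  SO₂ term: 0.0053·1.3^0.26·exp(0.059·77-0.7520) = 0.2514
  Cl⁻ term: 0.01025·1.1^0.27·exp(0.036·77+0.049·19.4) = 0.4351
  r_corr = 0.2514 + 0.4351 = 0.6865 μm/a
  mass loss = 0.6865 μm/a × 8.96 g/cm³ = 6.151 g·m⁻²·a⁻¹
Ordering by g·m⁻²·a⁻¹: copper (6.15) > zinc (3.1)

copper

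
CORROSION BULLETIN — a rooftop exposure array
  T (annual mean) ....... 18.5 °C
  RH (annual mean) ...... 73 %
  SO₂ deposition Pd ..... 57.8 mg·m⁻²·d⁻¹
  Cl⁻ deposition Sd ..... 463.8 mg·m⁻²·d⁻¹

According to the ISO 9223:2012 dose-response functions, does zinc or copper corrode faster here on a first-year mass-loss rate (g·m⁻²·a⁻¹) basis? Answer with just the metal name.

zinc

zinc: T>10 °C ⇒ hinge -0.071·(18.5−10) = -0.6035
  Pd branch = 0.0129·Pd^0.44·e^(0.046·RH+f) = 1.208 μm/a
  Sd branch = 0.0175·Sd^0.57·e^(0.008·RH+0.085·T) = 5.005 μm/a
  sum: 1.208 + 5.005 → r_corr = 6.213 μm/a
  mass loss = 6.213 μm/a × 7.14 g/cm³ = 44.36 g·m⁻²·a⁻¹
copper: f(T) = -0.080·(T−10) [T>10 °C] = -0.6800
  SO₂ term: 0.0053·57.8^0.26·exp(0.059·73-0.6800) = 0.5722
  Sd branch = 0.01025·Sd^0.27·e^(0.036·RH+0.049·T) = 1.844 μm/a
  r_corr = 0.5722 + 1.844 = 2.416 μm/a
  mass loss = 2.416 μm/a × 8.96 g/cm³ = 21.65 g·m⁻²·a⁻¹
Ordering by g·m⁻²·a⁻¹: zinc (44.4) > copper (21.6)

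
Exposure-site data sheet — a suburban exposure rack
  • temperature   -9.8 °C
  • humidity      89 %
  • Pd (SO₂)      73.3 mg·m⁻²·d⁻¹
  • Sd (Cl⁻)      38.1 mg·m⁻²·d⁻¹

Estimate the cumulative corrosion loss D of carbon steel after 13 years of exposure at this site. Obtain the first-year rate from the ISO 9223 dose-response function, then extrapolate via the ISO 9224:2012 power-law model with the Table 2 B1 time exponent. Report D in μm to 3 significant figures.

D(13) = 66.7 μm

carbon steel: f(T) = +0.150·(T−10) [T≤10 °C] = -2.9700
  SO₂ term: 1.77·73.3^0.52·exp(0.02·89-2.9700) = 5.024
  Sd branch = 0.102·Sd^0.62·e^(0.033·RH+0.04·T) = 12.42 μm/a
  sum: 5.024 + 12.42 → r_corr = 17.44 μm/a
Power-law: D(13) = r_corr · 13^0.523
  D(13) = 17.44 × 13^0.523 = 17.44 × 3.825 = 66.71 μm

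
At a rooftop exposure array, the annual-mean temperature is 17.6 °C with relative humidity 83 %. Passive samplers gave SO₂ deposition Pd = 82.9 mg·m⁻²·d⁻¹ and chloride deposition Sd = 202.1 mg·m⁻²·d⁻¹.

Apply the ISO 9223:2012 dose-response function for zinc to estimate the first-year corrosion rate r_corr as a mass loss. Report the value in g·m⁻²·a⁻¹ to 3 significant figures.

zinc: f(T) = -0.071·(T−10) [T>10 °C] = -0.5396
  sulphur-dioxide contribution → 2.391 μm/a
  chloride contribution → 3.128 μm/a
  total first-year rate 5.519 μm/a
Convert to mass loss: 5.519 μm/a × 7.14 g/cm³ = 39.41 g·m⁻²·a⁻¹

r_corr = 39.4 g·m⁻²·a⁻¹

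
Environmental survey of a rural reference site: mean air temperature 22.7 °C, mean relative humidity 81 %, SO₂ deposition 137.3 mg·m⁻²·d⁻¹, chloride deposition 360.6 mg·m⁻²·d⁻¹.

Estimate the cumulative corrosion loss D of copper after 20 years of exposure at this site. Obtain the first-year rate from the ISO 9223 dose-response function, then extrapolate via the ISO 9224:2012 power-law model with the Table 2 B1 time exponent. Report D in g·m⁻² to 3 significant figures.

D(20) = 241 g·m⁻²

copper: T>10 °C ⇒ hinge -0.080·(22.7−10) = -1.0160
  sulphur-dioxide contribution → 0.821 μm/a
  chloride contribution → 2.822 μm/a
  ⇒ r_corr(copper) = 3.643 μm/a
ISO 9224: D(t) = r_corr · t^b with b = 0.667 (copper, B1)
  D(20) = 3.643 × 20^0.667 = 3.643 × 7.375 = 26.87 μm
  Mass loss = 26.87 μm × 8.96 g/cm³ = 240.8 g·m⁻²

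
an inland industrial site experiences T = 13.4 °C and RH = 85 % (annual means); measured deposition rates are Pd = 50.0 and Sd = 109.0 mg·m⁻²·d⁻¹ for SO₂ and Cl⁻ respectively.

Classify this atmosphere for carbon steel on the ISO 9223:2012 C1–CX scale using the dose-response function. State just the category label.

carbon steel: f(T) = -0.054·(T−10) [T>10 °C] = -0.1836
  SO₂ term: 1.77·50.0^0.52·exp(0.02·85-0.1836) = 61.66
  Cl⁻ term: 0.102·109.0^0.62·exp(0.033·85+0.04·13.4) = 52.82
  sum: 61.66 + 52.82 → r_corr = 114.5 μm/a
114 μm/a falls in (80, 200] for carbon steel → category C5

C5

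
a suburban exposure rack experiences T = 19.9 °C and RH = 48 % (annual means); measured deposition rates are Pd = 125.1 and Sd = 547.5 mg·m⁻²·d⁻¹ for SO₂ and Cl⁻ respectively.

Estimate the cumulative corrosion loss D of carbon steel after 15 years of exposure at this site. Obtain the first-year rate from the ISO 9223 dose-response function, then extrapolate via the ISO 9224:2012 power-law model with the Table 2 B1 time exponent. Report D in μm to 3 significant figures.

D(15) = 364 μm

carbon steel: f(T) = -0.054·(T−10) [T>10 °C] = -0.5346
  Pd branch = 1.77·Pd^0.52·e^(0.02·RH+f) = 33.37 μm/a
  Sd branch = 0.102·Sd^0.62·e^(0.033·RH+0.04·T) = 54.96 μm/a
  r_corr = 33.37 + 54.96 = 88.32 μm/a
Power-law: D(15) = r_corr · 15^0.523
  D(15) = 88.32 × 15^0.523 = 88.32 × 4.122 = 364.1 μm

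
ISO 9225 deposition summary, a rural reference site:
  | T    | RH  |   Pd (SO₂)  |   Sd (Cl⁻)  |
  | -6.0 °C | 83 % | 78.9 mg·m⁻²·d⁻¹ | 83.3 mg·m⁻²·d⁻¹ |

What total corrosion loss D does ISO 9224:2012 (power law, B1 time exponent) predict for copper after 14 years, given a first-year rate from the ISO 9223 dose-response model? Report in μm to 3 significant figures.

copper: f(T) = +0.126·(T−10) [T≤10 °C] = -2.0160
  Pd branch = 0.0053·Pd^0.26·e^(0.059·RH+f) = 0.2943 μm/a
  Cl⁻ term: 0.01025·83.3^0.27·exp(0.036·83+0.049·-6.0) = 0.5004
  r_corr = 0.2943 + 0.5004 = 0.7946 μm/a
ISO 9224: D(t) = r_corr · t^b with b = 0.667 (copper, B1)
  D(14) = 0.7946 × 14^0.667 = 0.7946 × 5.814 = 4.62 μm

D(14) = 4.62 μm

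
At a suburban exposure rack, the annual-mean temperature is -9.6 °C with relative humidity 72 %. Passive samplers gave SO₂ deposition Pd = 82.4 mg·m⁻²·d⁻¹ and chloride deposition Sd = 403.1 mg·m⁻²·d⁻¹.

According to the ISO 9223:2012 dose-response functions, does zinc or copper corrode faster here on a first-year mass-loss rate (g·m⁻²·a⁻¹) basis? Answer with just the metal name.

zinc: f(T) = +0.038·(T−10) [T≤10 °C] = -0.7448
  sulphur-dioxide contribution → 1.171 μm/a
  chloride contribution → 0.4206 μm/a
  total first-year rate 1.592 μm/a
  mass loss = 1.592 μm/a × 7.14 g/cm³ = 11.36 g·m⁻²·a⁻¹
copper: T≤10 °C ⇒ hinge +0.126·(-9.6−10) = -2.4696
  sulphur-dioxide contribution → 0.0988 μm/a
  chloride contribution → 0.4321 μm/a
  ⇒ r_corr(copper) = 0.5309 μm/a
  mass loss = 0.5309 μm/a × 8.96 g/cm³ = 4.757 g·m⁻²·a⁻¹
Ordering by g·m⁻²·a⁻¹: zinc (11.4) > copper (4.76)

zinc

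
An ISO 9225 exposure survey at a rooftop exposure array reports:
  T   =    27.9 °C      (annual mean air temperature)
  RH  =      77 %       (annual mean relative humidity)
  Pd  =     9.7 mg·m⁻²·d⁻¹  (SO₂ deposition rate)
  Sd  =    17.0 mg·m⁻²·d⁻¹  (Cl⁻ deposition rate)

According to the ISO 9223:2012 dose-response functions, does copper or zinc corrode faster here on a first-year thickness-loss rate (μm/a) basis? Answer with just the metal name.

copper: T>10 °C ⇒ hinge -0.080·(27.9−10) = -1.4320
  sulphur-dioxide contribution → 0.2147 μm/a
  chloride contribution → 1.382 μm/a
  ⇒ r_corr(copper) = 1.597 μm/a
zinc: temperature factor f = -0.071·(17.9) = -1.2709
  sulphur-dioxide contribution → 0.3397 μm/a
  chloride contribution → 1.745 μm/a
  total first-year rate 2.085 μm/a
Ordering by μm/a: zinc (2.08) > copper (1.6)

zinc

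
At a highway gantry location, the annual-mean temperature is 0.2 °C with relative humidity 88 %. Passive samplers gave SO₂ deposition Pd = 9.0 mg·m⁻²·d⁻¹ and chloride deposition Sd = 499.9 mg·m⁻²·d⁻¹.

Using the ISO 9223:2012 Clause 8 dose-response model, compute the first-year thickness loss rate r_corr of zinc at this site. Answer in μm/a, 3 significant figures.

r_corr = 2.58 μm/a

zinc: temperature factor f = +0.038·(-9.8) = -0.3724
  Pd branch = 0.0129·Pd^0.44·e^(0.046·RH+f) = 1.339 μm/a
  Sd branch = 0.0175·Sd^0.57·e^(0.008·RH+0.085·T) = 1.243 μm/a
  r_corr = 1.339 + 1.243 = 2.582 μm/a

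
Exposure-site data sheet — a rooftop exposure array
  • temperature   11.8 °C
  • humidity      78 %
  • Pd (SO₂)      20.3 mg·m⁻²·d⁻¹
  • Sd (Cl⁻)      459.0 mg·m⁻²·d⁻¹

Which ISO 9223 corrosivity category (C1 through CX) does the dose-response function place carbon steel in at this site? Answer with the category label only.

carbon steel: f(T) = -0.054·(T−10) [T>10 °C] = -0.0972
  Pd branch = 1.77·Pd^0.52·e^(0.02·RH+f) = 36.57 μm/a
  Sd branch = 0.102·Sd^0.62·e^(0.033·RH+0.04·T) = 95.89 μm/a
  sum: 36.57 + 95.89 → r_corr = 132.5 μm/a
ISO 9223 Table 2 (carbon steel): 80 < 132 ≤ 200 μm/a ⇒ C5

C5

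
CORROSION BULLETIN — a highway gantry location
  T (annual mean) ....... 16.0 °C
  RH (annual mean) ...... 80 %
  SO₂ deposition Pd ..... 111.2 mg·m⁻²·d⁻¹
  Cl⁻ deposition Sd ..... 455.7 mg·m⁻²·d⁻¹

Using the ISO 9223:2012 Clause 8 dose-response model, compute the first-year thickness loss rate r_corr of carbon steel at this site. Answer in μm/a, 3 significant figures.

carbon steel: f(T) = -0.054·(T−10) [T>10 °C] = -0.3240
  sulphur-dioxide contribution → 73.47 μm/a
  chloride contribution → 120.6 μm/a
  total first-year rate 194.1 μm/a

r_corr = 194 μm/a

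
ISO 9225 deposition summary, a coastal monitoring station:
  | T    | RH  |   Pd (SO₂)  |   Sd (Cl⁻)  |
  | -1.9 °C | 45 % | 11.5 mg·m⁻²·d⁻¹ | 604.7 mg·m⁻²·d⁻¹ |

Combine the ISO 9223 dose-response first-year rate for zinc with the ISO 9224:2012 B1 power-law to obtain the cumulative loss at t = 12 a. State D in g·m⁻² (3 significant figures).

D(12) = 54.5 g·m⁻²

zinc: temperature factor f = +0.038·(-11.9) = -0.4522
  SO₂ term: 0.0129·11.5^0.44·exp(0.046·45-0.4522) = 0.1905
  Cl⁻ term: 0.0175·604.7^0.57·exp(0.008·45+0.085·-1.9) = 0.8217
  sum: 0.1905 + 0.8217 → r_corr = 1.012 μm/a
ISO 9224: D(t) = r_corr · t^b with b = 0.813 (zinc, B1)
  D(12) = 1.012 × 12^0.813 = 1.012 × 7.54 = 7.632 μm
  Mass loss = 7.632 μm × 7.14 g/cm³ = 54.49 g·m⁻²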